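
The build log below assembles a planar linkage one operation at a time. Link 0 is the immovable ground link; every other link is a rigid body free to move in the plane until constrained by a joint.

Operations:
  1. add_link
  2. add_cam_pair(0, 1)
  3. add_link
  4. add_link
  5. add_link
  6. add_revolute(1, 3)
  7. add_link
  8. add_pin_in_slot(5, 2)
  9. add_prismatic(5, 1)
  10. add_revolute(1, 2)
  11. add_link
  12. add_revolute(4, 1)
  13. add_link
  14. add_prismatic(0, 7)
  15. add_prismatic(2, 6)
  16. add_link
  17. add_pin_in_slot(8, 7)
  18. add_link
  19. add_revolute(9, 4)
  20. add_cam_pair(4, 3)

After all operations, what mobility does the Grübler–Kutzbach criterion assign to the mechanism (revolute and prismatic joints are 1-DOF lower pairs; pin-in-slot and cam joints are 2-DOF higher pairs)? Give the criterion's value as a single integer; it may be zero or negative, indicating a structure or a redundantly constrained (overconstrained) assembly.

ground; <1,0,0>
#1 <2,0,0>
C:0↔1 J2 <2,0,1>
#2 <3,0,1>
#3 <4,0,1>
#4 <5,0,1>
R:1↔3 J1 <5,1,1>
#5 <6,1,1>
PS:5↔2 J2 <6,1,2>
P:5↔1 J1 <6,2,2>
R:1↔2 J1 <6,3,2>
#6 <7,3,2>
R:4↔1 J1 <7,4,2>
#7 <8,4,2>
P:0↔7 J1 <8,5,2>
P:2↔6 J1 <8,6,2>
#8 <9,6,2>
PS:8↔7 J2 <9,6,3>
#9 <10,6,3>
R:9↔4 J1 <10,7,3>
C:4↔3 J2 <10,7,4>
3×9 − 2×7 − 1×4 = 9

M = 9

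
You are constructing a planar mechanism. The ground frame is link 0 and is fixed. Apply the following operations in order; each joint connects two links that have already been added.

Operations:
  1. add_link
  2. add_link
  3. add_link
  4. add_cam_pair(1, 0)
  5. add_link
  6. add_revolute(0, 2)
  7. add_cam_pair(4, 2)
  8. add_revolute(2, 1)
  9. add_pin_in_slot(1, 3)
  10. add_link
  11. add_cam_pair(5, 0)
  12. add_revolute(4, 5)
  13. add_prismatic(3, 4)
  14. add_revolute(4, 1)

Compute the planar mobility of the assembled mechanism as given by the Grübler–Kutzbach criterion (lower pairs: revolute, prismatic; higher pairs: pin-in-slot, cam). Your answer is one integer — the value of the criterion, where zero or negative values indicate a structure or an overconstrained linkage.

ground; <1,0,0>
#1 <2,0,0>
#2 <3,0,0>
#3 <4,0,0>
C:1↔0 J2 <4,0,1>
#4 <5,0,1>
R:0↔2 J1 <5,1,1>
C:4↔2 J2 <5,1,2>
R:2↔1 J1 <5,2,2>
PS:1↔3 J2 <5,2,3>
#5 <6,2,3>
C:5↔0 J2 <6,2,4>
R:4↔5 J1 <6,3,4>
P:3↔4 J1 <6,4,4>
R:4↔1 J1 <6,5,4>
3×5 − 2×5 − 1×4 = 1

M = 1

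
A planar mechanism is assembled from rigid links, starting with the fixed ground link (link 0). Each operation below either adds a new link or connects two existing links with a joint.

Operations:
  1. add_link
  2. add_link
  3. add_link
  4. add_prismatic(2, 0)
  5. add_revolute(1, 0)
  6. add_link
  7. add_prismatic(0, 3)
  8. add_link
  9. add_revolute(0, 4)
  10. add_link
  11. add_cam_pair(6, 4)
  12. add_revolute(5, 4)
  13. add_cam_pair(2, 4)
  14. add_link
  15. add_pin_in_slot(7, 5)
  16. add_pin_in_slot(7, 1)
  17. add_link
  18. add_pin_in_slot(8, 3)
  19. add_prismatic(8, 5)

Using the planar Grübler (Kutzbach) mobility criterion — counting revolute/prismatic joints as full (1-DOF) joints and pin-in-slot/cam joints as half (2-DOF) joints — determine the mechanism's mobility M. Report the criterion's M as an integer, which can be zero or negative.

[1;0;0] (link 0 is ground)
L+ [2;0;0]
L+ [3;0;0]
L+ [4;0;0]
P(2,0)∈J1 [4;1;0]
R(1,0)∈J1 [4;2;0]
L+ [5;2;0]
P(0,3)∈J1 [5;3;0]
L+ [6;3;0]
R(0,4)∈J1 [6;4;0]
L+ [7;4;0]
C(6,4)∈J2 [7;4;1]
R(5,4)∈J1 [7;5;1]
C(2,4)∈J2 [7;5;2]
L+ [8;5;2]
PS(7,5)∈J2 [8;5;3]
PS(7,1)∈J2 [8;5;4]
L+ [9;5;4]
PS(8,3)∈J2 [9;5;5]
P(8,5)∈J1 [9;6;5]
mobility = 24 − 12 − 5 = 7

M = 7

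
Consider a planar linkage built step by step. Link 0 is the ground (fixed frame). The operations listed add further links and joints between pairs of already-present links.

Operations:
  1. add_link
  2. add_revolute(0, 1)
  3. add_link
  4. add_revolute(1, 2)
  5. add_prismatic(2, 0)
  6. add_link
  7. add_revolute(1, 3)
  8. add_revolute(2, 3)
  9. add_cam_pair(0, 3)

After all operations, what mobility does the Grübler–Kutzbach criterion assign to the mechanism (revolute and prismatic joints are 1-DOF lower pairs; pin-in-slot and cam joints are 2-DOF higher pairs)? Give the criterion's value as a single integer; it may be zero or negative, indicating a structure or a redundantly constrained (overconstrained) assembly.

ground; <1,0,0>
#1 <2,0,0>
R:0↔1 J1 <2,1,0>
#2 <3,1,0>
R:1↔2 J1 <3,2,0>
P:2↔0 J1 <3,3,0>
#3 <4,3,0>
R:1↔3 J1 <4,4,0>
R:2↔3 J1 <4,5,0>
C:0↔3 J2 <4,5,1>
3×3 − 2×5 − 1×1 = -2

M = -2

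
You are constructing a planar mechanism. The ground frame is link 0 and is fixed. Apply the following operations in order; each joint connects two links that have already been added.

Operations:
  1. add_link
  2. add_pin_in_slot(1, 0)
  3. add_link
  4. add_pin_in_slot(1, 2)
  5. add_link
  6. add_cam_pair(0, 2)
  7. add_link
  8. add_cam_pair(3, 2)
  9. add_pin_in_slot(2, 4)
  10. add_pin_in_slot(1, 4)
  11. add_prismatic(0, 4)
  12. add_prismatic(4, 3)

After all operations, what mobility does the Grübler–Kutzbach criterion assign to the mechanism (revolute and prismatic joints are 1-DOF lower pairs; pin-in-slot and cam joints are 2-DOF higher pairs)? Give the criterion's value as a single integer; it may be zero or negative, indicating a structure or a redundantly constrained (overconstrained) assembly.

link 0 = ground. State L|J1|J2 = 1|0|0
+link1  2|0|0
PS(1,0) f=2→J2  2|0|1
+link2  3|0|1
PS(1,2) f=2→J2  3|0|2
+link3  4|0|2
C(0,2) f=2→J2  4|0|3
+link4  5|0|3
C(3,2) f=2→J2  5|0|4
PS(2,4) f=2→J2  5|0|5
PS(1,4) f=2→J2  5|0|6
P(0,4) f=1→J1  5|1|6
P(4,3) f=1→J1  5|2|6
M = 3(5−1)−2·2−6 = 12−4−6 = 2

M = 2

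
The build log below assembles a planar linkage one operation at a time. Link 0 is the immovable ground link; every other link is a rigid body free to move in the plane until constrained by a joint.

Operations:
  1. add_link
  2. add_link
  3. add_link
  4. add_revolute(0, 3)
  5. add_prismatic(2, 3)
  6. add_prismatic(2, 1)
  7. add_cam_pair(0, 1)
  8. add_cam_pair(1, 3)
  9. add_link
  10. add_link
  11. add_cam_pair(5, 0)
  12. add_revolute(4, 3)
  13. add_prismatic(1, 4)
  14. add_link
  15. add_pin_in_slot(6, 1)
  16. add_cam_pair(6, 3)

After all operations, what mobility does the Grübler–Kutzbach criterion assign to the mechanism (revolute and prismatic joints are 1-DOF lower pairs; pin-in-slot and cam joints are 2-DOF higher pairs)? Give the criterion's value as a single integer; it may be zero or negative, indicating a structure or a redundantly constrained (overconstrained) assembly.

M = 3

link 0 = ground. State L|J1|J2 = 1|0|0
+link1  2|0|0
+link2  3|0|0
+link3  4|0|0
R(0,3) f=1→J1  4|1|0
P(2,3) f=1→J1  4|2|0
P(2,1) f=1→J1  4|3|0
C(0,1) f=2→J2  4|3|1
C(1,3) f=2→J2  4|3|2
+link4  5|3|2
+link5  6|3|2
C(5,0) f=2→J2  6|3|3
R(4,3) f=1→J1  6|4|3
P(1,4) f=1→J1  6|5|3
+link6  7|5|3
PS(6,1) f=2→J2  7|5|4
C(6,3) f=2→J2  7|5|5
M = 3(7−1)−2·5−5 = 18−10−5 = 3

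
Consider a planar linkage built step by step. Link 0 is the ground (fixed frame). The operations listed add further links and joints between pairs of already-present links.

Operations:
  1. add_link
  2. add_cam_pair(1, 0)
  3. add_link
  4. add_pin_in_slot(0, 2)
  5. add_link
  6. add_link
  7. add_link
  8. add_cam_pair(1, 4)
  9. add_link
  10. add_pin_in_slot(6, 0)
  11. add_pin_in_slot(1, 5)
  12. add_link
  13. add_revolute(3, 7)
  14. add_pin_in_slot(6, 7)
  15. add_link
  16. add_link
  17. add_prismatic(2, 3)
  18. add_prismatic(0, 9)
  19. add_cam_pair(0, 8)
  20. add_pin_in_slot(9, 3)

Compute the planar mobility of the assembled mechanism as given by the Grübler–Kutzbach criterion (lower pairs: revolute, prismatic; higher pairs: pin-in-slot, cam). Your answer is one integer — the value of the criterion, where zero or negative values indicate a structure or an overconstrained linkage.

[1;0;0] (link 0 is ground)
L+ [2;0;0]
C(1,0)∈J2 [2;0;1]
L+ [3;0;1]
PS(0,2)∈J2 [3;0;2]
L+ [4;0;2]
L+ [5;0;2]
L+ [6;0;2]
C(1,4)∈J2 [6;0;3]
L+ [7;0;3]
PS(6,0)∈J2 [7;0;4]
PS(1,5)∈J2 [7;0;5]
L+ [8;0;5]
R(3,7)∈J1 [8;1;5]
PS(6,7)∈J2 [8;1;6]
L+ [9;1;6]
L+ [10;1;6]
P(2,3)∈J1 [10;2;6]
P(0,9)∈J1 [10;3;6]
C(0,8)∈J2 [10;3;7]
PS(9,3)∈J2 [10;3;8]
mobility = 27 − 6 − 8 = 13

M = 13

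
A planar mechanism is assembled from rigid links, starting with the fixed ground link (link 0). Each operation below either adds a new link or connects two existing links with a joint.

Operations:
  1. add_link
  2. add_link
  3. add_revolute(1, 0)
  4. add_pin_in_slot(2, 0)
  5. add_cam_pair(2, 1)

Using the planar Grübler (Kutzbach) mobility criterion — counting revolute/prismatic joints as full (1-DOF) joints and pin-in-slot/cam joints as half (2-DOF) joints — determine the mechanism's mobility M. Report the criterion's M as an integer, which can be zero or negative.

(L,J1,J2)=(1,0,0); link0 fixed
link1: (2,0,0)
link2: (3,0,0)
R 1-0 [J1]: (3,1,0)
PS 2-0 [J2]: (3,1,1)
C 2-1 [J2]: (3,1,2)
Grübler: 3·2 − 2·1 − 2 = 2

M = 2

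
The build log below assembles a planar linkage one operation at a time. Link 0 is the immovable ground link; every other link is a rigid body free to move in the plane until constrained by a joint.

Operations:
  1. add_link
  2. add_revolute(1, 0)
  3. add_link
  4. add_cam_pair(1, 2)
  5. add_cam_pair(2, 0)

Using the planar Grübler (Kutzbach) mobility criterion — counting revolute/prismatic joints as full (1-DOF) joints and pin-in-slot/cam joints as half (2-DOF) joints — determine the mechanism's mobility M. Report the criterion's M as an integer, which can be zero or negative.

L=1 J1=0 J2=0
add link → L=2 J1=0 J2=0
R@1,0 dof=1 J1 → L=2 J1=1 J2=0
add link → L=3 J1=1 J2=0
C@1,2 dof=2 J2 → L=3 J1=1 J2=1
C@2,0 dof=2 J2 → L=3 J1=1 J2=2
M=3(L−1)−2J1−J2=3·2−2·1−2=2

M = 2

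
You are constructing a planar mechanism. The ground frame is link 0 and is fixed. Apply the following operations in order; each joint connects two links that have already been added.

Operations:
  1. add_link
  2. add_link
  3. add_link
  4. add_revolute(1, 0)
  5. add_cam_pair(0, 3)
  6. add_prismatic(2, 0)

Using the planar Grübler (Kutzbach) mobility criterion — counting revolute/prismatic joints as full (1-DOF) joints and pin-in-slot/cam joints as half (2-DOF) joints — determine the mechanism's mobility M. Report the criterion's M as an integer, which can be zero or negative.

L=1 J1=0 J2=0
add link → L=2 J1=0 J2=0
add link → L=3 J1=0 J2=0
add link → L=4 J1=0 J2=0
R@1,0 dof=1 J1 → L=4 J1=1 J2=0
C@0,3 dof=2 J2 → L=4 J1=1 J2=1
P@2,0 dof=1 J1 → L=4 J1=2 J2=1
M=3(L−1)−2J1−J2=3·3−2·2−1=4

M = 4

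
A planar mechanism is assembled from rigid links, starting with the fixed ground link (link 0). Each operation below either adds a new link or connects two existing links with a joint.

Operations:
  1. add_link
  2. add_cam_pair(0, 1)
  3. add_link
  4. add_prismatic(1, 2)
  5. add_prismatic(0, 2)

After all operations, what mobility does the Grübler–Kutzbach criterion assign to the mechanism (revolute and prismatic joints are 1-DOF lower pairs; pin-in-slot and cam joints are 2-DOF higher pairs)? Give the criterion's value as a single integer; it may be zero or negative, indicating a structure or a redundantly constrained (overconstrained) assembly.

link 0 = ground. State L|J1|J2 = 1|0|0
+link1  2|0|0
C(0,1) f=2→J2  2|0|1
+link2  3|0|1
P(1,2) f=1→J1  3|1|1
P(0,2) f=1→J1  3|2|1
M = 3(3−1)−2·2−1 = 6−4−1 = 1

M = 1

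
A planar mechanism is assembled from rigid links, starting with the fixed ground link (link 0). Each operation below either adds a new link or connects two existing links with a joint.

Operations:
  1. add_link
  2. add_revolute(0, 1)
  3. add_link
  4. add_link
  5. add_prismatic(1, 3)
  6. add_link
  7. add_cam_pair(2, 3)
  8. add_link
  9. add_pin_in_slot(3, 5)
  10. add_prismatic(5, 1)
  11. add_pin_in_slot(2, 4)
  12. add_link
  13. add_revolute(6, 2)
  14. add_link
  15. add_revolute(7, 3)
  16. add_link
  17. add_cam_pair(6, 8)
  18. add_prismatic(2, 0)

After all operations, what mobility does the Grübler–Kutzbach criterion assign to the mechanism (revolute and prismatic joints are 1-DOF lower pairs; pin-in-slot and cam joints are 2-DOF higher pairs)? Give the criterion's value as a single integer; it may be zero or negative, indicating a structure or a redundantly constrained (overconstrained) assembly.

L=1 J1=0 J2=0
add link → L=2 J1=0 J2=0
R@0,1 dof=1 J1 → L=2 J1=1 J2=0
add link → L=3 J1=1 J2=0
add link → L=4 J1=1 J2=0
P@1,3 dof=1 J1 → L=4 J1=2 J2=0
add link → L=5 J1=2 J2=0
C@2,3 dof=2 J2 → L=5 J1=2 J2=1
add link → L=6 J1=2 J2=1
PS@3,5 dof=2 J2 → L=6 J1=2 J2=2
P@5,1 dof=1 J1 → L=6 J1=3 J2=2
PS@2,4 dof=2 J2 → L=6 J1=3 J2=3
add link → L=7 J1=3 J2=3
R@6,2 dof=1 J1 → L=7 J1=4 J2=3
add link → L=8 J1=4 J2=3
R@7,3 dof=1 J1 → L=8 J1=5 J2=3
add link → L=9 J1=5 J2=3
C@6,8 dof=2 J2 → L=9 J1=5 J2=4
P@2,0 dof=1 J1 → L=9 J1=6 J2=4
M=3(L−1)−2J1−J2=3·8−2·6−4=8

M = 8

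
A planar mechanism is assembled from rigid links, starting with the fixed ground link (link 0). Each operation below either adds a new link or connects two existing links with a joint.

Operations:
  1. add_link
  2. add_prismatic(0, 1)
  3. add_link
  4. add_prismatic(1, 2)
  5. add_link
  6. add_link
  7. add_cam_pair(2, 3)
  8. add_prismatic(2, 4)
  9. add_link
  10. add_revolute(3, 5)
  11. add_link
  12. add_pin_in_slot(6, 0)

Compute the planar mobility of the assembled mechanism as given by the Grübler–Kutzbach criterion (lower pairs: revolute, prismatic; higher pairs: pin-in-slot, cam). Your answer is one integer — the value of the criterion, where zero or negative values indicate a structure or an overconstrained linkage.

L=1 J1=0 J2=0
add link → L=2 J1=0 J2=0
P@0,1 dof=1 J1 → L=2 J1=1 J2=0
add link → L=3 J1=1 J2=0
P@1,2 dof=1 J1 → L=3 J1=2 J2=0
add link → L=4 J1=2 J2=0
add link → L=5 J1=2 J2=0
C@2,3 dof=2 J2 → L=5 J1=2 J2=1
P@2,4 dof=1 J1 → L=5 J1=3 J2=1
add link → L=6 J1=3 J2=1
R@3,5 dof=1 J1 → L=6 J1=4 J2=1
add link → L=7 J1=4 J2=1
PS@6,0 dof=2 J2 → L=7 J1=4 J2=2
M=3(L−1)−2J1−J2=3·6−2·4−2=8

M = 8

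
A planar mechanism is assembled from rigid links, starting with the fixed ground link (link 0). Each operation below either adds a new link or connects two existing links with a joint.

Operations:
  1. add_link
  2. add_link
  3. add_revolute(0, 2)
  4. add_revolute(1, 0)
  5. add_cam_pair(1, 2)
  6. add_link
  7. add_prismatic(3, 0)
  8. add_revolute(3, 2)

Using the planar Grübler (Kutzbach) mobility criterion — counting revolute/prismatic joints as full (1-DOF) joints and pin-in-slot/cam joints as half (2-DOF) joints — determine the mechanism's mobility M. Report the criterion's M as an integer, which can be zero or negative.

M = 0

link 0 = ground. State L|J1|J2 = 1|0|0
+link1  2|0|0
+link2  3|0|0
R(0,2) f=1→J1  3|1|0
R(1,0) f=1→J1  3|2|0
C(1,2) f=2→J2  3|2|1
+link3  4|2|1
P(3,0) f=1→J1  4|3|1
R(3,2) f=1→J1  4|4|1
M = 3(4−1)−2·4−1 = 9−8−1 = 0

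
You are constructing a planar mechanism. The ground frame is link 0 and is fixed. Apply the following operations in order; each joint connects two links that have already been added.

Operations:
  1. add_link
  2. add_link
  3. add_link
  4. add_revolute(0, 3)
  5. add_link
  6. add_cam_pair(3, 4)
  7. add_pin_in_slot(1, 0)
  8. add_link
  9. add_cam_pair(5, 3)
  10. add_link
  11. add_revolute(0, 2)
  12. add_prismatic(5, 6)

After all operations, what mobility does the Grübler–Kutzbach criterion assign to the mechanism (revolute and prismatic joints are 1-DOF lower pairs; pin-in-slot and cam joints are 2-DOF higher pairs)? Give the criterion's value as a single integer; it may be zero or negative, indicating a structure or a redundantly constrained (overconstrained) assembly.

M = 9

L=1 J1=0 J2=0
add link → L=2 J1=0 J2=0
add link → L=3 J1=0 J2=0
add link → L=4 J1=0 J2=0
R@0,3 dof=1 J1 → L=4 J1=1 J2=0
add link → L=5 J1=1 J2=0
C@3,4 dof=2 J2 → L=5 J1=1 J2=1
PS@1,0 dof=2 J2 → L=5 J1=1 J2=2
add link → L=6 J1=1 J2=2
C@5,3 dof=2 J2 → L=6 J1=1 J2=3
add link → L=7 J1=1 J2=3
R@0,2 dof=1 J1 → L=7 J1=2 J2=3
P@5,6 dof=1 J1 → L=7 J1=3 J2=3
M=3(L−1)−2J1−J2=3·6−2·3−3=9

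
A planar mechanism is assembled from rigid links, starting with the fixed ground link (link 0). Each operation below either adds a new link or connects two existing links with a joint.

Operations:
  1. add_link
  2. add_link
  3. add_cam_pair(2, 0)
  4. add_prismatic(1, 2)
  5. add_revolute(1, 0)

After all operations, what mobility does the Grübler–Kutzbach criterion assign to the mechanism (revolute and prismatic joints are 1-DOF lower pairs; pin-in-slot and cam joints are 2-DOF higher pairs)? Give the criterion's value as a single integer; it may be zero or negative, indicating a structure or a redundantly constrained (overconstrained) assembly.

M = 1

link 0 = ground. State L|J1|J2 = 1|0|0
+link1  2|0|0
+link2  3|0|0
C(2,0) f=2→J2  3|0|1
P(1,2) f=1→J1  3|1|1
R(1,0) f=1→J1  3|2|1
M = 3(3−1)−2·2−1 = 6−4−1 = 1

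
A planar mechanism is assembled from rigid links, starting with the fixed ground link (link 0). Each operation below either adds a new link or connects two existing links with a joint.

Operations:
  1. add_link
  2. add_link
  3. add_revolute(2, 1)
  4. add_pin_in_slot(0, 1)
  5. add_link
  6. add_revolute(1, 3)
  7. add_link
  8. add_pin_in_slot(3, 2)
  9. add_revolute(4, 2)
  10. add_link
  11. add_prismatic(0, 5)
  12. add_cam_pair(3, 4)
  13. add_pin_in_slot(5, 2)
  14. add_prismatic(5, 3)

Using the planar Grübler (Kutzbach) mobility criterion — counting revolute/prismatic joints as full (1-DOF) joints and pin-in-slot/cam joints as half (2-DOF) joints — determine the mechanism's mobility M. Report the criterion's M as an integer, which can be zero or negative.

M = 1

link 0 = ground. State L|J1|J2 = 1|0|0
+link1  2|0|0
+link2  3|0|0
R(2,1) f=1→J1  3|1|0
PS(0,1) f=2→J2  3|1|1
+link3  4|1|1
R(1,3) f=1→J1  4|2|1
+link4  5|2|1
PS(3,2) f=2→J2  5|2|2
R(4,2) f=1→J1  5|3|2
+link5  6|3|2
P(0,5) f=1→J1  6|4|2
C(3,4) f=2→J2  6|4|3
PS(5,2) f=2→J2  6|4|4
P(5,3) f=1→J1  6|5|4
M = 3(6−1)−2·5−4 = 15−10−4 = 1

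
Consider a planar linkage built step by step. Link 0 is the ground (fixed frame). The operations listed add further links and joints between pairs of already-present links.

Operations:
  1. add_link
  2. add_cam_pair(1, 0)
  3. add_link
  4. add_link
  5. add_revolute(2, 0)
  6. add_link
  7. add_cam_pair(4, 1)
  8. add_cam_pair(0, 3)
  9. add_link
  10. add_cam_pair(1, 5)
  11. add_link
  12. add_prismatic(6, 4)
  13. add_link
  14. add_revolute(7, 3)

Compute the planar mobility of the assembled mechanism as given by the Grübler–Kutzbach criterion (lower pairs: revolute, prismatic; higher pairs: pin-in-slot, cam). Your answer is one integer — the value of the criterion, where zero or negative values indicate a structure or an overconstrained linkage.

L=1 J1=0 J2=0
add link → L=2 J1=0 J2=0
C@1,0 dof=2 J2 → L=2 J1=0 J2=1
add link → L=3 J1=0 J2=1
add link → L=4 J1=0 J2=1
R@2,0 dof=1 J1 → L=4 J1=1 J2=1
add link → L=5 J1=1 J2=1
C@4,1 dof=2 J2 → L=5 J1=1 J2=2
C@0,3 dof=2 J2 → L=5 J1=1 J2=3
add link → L=6 J1=1 J2=3
C@1,5 dof=2 J2 → L=6 J1=1 J2=4
add link → L=7 J1=1 J2=4
P@6,4 dof=1 J1 → L=7 J1=2 J2=4
add link → L=8 J1=2 J2=4
R@7,3 dof=1 J1 → L=8 J1=3 J2=4
M=3(L−1)−2J1−J2=3·7−2·3−4=11

M = 11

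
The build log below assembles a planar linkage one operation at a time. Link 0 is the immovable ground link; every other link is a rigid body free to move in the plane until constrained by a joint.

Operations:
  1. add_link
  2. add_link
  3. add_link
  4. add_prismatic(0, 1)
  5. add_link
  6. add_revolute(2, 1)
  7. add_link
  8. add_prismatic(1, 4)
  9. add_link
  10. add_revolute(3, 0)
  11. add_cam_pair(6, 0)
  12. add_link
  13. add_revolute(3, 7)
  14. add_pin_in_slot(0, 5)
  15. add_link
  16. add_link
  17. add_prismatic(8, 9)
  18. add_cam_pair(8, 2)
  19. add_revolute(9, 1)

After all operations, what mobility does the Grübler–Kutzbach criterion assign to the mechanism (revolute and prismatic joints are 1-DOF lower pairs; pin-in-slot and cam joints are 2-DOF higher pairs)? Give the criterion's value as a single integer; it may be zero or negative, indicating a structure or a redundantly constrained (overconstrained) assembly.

M = 10

ground; <1,0,0>
#1 <2,0,0>
#2 <3,0,0>
#3 <4,0,0>
P:0↔1 J1 <4,1,0>
#4 <5,1,0>
R:2↔1 J1 <5,2,0>
#5 <6,2,0>
P:1↔4 J1 <6,3,0>
#6 <7,3,0>
R:3↔0 J1 <7,4,0>
C:6↔0 J2 <7,4,1>
#7 <8,4,1>
R:3↔7 J1 <8,5,1>
PS:0↔5 J2 <8,5,2>
#8 <9,5,2>
#9 <10,5,2>
P:8↔9 J1 <10,6,2>
C:8↔2 J2 <10,6,3>
R:9↔1 J1 <10,7,3>
3×9 − 2×7 − 1×3 = 10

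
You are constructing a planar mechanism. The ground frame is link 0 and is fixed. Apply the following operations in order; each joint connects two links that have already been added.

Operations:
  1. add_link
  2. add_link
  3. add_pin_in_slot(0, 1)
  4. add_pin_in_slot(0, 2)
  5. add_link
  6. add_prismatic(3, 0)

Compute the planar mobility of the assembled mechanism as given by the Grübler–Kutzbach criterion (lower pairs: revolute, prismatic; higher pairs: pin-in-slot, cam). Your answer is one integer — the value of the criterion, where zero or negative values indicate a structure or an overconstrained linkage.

M = 5

ground; <1,0,0>
#1 <2,0,0>
#2 <3,0,0>
PS:0↔1 J2 <3,0,1>
PS:0↔2 J2 <3,0,2>
#3 <4,0,2>
P:3↔0 J1 <4,1,2>
3×3 − 2×1 − 1×2 = 5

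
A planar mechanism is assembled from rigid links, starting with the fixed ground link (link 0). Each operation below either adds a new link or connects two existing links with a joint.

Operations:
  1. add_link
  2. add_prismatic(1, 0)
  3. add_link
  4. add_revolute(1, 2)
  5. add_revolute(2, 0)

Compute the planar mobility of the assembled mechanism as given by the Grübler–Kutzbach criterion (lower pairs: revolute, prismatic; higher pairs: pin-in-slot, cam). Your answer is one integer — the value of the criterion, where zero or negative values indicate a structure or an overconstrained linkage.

M = 0

(L,J1,J2)=(1,0,0); link0 fixed
link1: (2,0,0)
P 1-0 [J1]: (2,1,0)
link2: (3,1,0)
R 1-2 [J1]: (3,2,0)
R 2-0 [J1]: (3,3,0)
Grübler: 3·2 − 2·3 − 0 = 0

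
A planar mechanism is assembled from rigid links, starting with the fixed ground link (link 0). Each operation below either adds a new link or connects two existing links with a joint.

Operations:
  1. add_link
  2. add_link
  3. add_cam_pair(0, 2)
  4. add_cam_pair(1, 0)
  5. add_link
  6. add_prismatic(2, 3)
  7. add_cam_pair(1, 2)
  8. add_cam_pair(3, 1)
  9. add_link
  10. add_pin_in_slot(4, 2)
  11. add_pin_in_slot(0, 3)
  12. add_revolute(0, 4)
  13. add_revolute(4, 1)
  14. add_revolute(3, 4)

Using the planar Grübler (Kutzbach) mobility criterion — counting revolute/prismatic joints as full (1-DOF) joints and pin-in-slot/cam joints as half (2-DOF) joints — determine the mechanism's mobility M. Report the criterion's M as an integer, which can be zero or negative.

M = -2

[1;0;0] (link 0 is ground)
L+ [2;0;0]
L+ [3;0;0]
C(0,2)∈J2 [3;0;1]
C(1,0)∈J2 [3;0;2]
L+ [4;0;2]
P(2,3)∈J1 [4;1;2]
C(1,2)∈J2 [4;1;3]
C(3,1)∈J2 [4;1;4]
L+ [5;1;4]
PS(4,2)∈J2 [5;1;5]
PS(0,3)∈J2 [5;1;6]
R(0,4)∈J1 [5;2;6]
R(4,1)∈J1 [5;3;6]
R(3,4)∈J1 [5;4;6]
mobility = 12 − 8 − 6 = -2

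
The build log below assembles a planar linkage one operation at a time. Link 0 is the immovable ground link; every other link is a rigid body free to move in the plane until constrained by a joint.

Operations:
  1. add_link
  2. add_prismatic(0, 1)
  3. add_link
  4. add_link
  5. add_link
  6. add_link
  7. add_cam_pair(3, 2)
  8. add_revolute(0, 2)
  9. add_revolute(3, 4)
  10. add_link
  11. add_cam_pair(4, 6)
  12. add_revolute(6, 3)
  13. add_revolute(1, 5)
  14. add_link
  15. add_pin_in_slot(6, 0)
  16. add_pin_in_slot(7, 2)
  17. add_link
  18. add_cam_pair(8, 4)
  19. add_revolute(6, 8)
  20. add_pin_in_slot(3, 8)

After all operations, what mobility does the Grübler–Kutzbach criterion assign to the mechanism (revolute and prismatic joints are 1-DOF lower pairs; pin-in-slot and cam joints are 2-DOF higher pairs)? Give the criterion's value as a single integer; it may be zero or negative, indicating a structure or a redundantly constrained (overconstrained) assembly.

ground; <1,0,0>
#1 <2,0,0>
P:0↔1 J1 <2,1,0>
#2 <3,1,0>
#3 <4,1,0>
#4 <5,1,0>
#5 <6,1,0>
C:3↔2 J2 <6,1,1>
R:0↔2 J1 <6,2,1>
R:3↔4 J1 <6,3,1>
#6 <7,3,1>
C:4↔6 J2 <7,3,2>
R:6↔3 J1 <7,4,2>
R:1↔5 J1 <7,5,2>
#7 <8,5,2>
PS:6↔0 J2 <8,5,3>
PS:7↔2 J2 <8,5,4>
#8 <9,5,4>
C:8↔4 J2 <9,5,5>
R:6↔8 J1 <9,6,5>
PS:3↔8 J2 <9,6,6>
3×8 − 2×6 − 1×6 = 6

M = 6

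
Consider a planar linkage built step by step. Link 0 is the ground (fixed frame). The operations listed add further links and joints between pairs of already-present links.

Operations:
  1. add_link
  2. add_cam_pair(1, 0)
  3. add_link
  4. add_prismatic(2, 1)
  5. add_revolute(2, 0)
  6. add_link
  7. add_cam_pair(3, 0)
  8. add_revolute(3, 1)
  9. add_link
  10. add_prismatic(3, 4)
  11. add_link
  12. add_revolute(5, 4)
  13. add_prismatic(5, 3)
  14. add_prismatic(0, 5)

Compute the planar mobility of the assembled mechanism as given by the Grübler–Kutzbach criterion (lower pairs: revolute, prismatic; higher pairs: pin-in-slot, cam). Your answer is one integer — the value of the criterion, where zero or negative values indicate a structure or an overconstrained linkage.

M = -1

[1;0;0] (link 0 is ground)
L+ [2;0;0]
C(1,0)∈J2 [2;0;1]
L+ [3;0;1]
P(2,1)∈J1 [3;1;1]
R(2,0)∈J1 [3;2;1]
L+ [4;2;1]
C(3,0)∈J2 [4;2;2]
R(3,1)∈J1 [4;3;2]
L+ [5;3;2]
P(3,4)∈J1 [5;4;2]
L+ [6;4;2]
R(5,4)∈J1 [6;5;2]
P(5,3)∈J1 [6;6;2]
P(0,5)∈J1 [6;7;2]
mobility = 15 − 14 − 2 = -1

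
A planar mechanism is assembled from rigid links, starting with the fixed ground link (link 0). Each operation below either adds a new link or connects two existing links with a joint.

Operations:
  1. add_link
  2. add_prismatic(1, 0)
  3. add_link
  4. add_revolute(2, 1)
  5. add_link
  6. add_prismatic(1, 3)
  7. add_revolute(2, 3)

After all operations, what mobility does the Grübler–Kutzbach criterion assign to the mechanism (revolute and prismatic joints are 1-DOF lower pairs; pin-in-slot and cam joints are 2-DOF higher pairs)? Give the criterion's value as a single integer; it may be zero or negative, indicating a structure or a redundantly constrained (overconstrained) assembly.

M = 1

link 0 = ground. State L|J1|J2 = 1|0|0
+link1  2|0|0
P(1,0) f=1→J1  2|1|0
+link2  3|1|0
R(2,1) f=1→J1  3|2|0
+link3  4|2|0
P(1,3) f=1→J1  4|3|0
R(2,3) f=1→J1  4|4|0
M = 3(4−1)−2·4−0 = 9−8−0 = 1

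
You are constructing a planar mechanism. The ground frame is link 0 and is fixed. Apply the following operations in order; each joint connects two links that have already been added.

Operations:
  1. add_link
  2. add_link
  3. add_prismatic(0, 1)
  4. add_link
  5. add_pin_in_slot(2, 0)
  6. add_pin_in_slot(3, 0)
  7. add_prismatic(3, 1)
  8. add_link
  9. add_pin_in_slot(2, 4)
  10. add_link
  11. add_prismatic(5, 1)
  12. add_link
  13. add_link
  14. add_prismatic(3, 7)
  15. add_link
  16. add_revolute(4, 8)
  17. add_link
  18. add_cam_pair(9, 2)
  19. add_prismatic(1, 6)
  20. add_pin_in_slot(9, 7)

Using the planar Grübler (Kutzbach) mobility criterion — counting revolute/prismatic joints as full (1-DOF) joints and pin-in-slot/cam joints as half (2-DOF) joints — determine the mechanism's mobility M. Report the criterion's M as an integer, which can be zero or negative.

link 0 = ground. State L|J1|J2 = 1|0|0
+link1  2|0|0
+link2  3|0|0
P(0,1) f=1→J1  3|1|0
+link3  4|1|0
PS(2,0) f=2→J2  4|1|1
PS(3,0) f=2→J2  4|1|2
P(3,1) f=1→J1  4|2|2
+link4  5|2|2
PS(2,4) f=2→J2  5|2|3
+link5  6|2|3
P(5,1) f=1→J1  6|3|3
+link6  7|3|3
+link7  8|3|3
P(3,7) f=1→J1  8|4|3
+link8  9|4|3
R(4,8) f=1→J1  9|5|3
+link9  10|5|3
C(9,2) f=2→J2  10|5|4
P(1,6) f=1→J1  10|6|4
PS(9,7) f=2→J2  10|6|5
M = 3(10−1)−2·6−5 = 27−12−5 = 10

M = 10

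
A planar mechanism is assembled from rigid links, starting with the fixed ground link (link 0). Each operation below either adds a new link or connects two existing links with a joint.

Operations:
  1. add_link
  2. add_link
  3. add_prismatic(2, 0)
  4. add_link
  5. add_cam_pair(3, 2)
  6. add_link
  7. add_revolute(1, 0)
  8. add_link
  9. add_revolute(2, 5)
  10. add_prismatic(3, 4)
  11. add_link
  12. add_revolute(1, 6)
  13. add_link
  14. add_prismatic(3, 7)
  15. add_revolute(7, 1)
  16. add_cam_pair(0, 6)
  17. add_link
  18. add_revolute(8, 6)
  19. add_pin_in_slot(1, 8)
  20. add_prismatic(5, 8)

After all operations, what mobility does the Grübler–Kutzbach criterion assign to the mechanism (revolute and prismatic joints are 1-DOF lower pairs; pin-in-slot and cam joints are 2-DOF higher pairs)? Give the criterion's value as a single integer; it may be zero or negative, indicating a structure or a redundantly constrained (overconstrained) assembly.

[1;0;0] (link 0 is ground)
L+ [2;0;0]
L+ [3;0;0]
P(2,0)∈J1 [3;1;0]
L+ [4;1;0]
C(3,2)∈J2 [4;1;1]
L+ [5;1;1]
R(1,0)∈J1 [5;2;1]
L+ [6;2;1]
R(2,5)∈J1 [6;3;1]
P(3,4)∈J1 [6;4;1]
L+ [7;4;1]
R(1,6)∈J1 [7;5;1]
L+ [8;5;1]
P(3,7)∈J1 [8;6;1]
R(7,1)∈J1 [8;7;1]
C(0,6)∈J2 [8;7;2]
L+ [9;7;2]
R(8,6)∈J1 [9;8;2]
PS(1,8)∈J2 [9;8;3]
P(5,8)∈J1 [9;9;3]
mobility = 24 − 18 − 3 = 3

M = 3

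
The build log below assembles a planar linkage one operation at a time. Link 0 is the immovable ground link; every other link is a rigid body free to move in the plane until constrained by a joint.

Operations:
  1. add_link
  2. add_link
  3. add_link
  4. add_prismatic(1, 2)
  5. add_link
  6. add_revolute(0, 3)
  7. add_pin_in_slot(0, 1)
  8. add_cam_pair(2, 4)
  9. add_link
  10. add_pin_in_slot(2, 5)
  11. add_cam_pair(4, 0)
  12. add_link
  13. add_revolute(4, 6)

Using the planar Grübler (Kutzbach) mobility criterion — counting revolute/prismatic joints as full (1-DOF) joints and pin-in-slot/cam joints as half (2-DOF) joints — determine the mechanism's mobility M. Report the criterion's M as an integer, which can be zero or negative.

link 0 = ground. State L|J1|J2 = 1|0|0
+link1  2|0|0
+link2  3|0|0
+link3  4|0|0
P(1,2) f=1→J1  4|1|0
+link4  5|1|0
R(0,3) f=1→J1  5|2|0
PS(0,1) f=2→J2  5|2|1
C(2,4) f=2→J2  5|2|2
+link5  6|2|2
PS(2,5) f=2→J2  6|2|3
C(4,0) f=2→J2  6|2|4
+link6  7|2|4
R(4,6) f=1→J1  7|3|4
M = 3(7−1)−2·3−4 = 18−6−4 = 8

M = 8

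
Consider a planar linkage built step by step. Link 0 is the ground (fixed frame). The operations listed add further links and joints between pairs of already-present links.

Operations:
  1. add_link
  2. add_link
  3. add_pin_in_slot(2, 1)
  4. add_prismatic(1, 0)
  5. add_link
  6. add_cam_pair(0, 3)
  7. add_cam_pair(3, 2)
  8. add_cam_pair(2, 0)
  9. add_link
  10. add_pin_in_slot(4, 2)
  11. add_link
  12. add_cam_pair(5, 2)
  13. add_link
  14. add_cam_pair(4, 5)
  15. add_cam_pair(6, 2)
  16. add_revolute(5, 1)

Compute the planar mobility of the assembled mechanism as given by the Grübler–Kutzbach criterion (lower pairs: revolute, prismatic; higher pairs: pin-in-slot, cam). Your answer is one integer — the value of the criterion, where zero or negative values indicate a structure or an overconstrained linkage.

M = 6

[1;0;0] (link 0 is ground)
L+ [2;0;0]
L+ [3;0;0]
PS(2,1)∈J2 [3;0;1]
P(1,0)∈J1 [3;1;1]
L+ [4;1;1]
C(0,3)∈J2 [4;1;2]
C(3,2)∈J2 [4;1;3]
C(2,0)∈J2 [4;1;4]
L+ [5;1;4]
PS(4,2)∈J2 [5;1;5]
L+ [6;1;5]
C(5,2)∈J2 [6;1;6]
L+ [7;1;6]
C(4,5)∈J2 [7;1;7]
C(6,2)∈J2 [7;1;8]
R(5,1)∈J1 [7;2;8]
mobility = 18 − 4 − 8 = 6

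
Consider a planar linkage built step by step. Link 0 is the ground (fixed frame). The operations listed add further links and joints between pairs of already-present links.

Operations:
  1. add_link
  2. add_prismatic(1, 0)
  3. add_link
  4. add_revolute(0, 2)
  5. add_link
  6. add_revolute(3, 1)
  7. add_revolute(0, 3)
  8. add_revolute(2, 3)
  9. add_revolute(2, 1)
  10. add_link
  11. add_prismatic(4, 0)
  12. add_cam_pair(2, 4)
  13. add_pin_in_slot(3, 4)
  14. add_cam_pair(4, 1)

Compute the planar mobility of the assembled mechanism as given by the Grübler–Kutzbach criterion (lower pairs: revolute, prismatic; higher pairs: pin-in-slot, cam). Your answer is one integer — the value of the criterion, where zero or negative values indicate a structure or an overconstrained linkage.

M = -5

ground; <1,0,0>
#1 <2,0,0>
P:1↔0 J1 <2,1,0>
#2 <3,1,0>
R:0↔2 J1 <3,2,0>
#3 <4,2,0>
R:3↔1 J1 <4,3,0>
R:0↔3 J1 <4,4,0>
R:2↔3 J1 <4,5,0>
R:2↔1 J1 <4,6,0>
#4 <5,6,0>
P:4↔0 J1 <5,7,0>
C:2↔4 J2 <5,7,1>
PS:3↔4 J2 <5,7,2>
C:4↔1 J2 <5,7,3>
3×4 − 2×7 − 1×3 = -5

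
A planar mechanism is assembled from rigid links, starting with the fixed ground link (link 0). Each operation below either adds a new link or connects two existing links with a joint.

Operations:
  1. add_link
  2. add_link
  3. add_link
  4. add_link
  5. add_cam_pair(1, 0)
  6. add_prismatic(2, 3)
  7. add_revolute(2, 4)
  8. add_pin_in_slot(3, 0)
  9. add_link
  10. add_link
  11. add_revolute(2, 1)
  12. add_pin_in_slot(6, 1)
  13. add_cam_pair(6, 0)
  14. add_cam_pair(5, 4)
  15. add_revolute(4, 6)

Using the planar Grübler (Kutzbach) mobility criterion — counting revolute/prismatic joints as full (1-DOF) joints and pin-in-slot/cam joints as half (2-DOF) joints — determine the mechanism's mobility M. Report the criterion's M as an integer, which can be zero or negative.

M = 5

link 0 = ground. State L|J1|J2 = 1|0|0
+link1  2|0|0
+link2  3|0|0
+link3  4|0|0
+link4  5|0|0
C(1,0) f=2→J2  5|0|1
P(2,3) f=1→J1  5|1|1
R(2,4) f=1→J1  5|2|1
PS(3,0) f=2→J2  5|2|2
+link5  6|2|2
+link6  7|2|2
R(2,1) f=1→J1  7|3|2
PS(6,1) f=2→J2  7|3|3
C(6,0) f=2→J2  7|3|4
C(5,4) f=2→J2  7|3|5
R(4,6) f=1→J1  7|4|5
M = 3(7−1)−2·4−5 = 18−8−5 = 5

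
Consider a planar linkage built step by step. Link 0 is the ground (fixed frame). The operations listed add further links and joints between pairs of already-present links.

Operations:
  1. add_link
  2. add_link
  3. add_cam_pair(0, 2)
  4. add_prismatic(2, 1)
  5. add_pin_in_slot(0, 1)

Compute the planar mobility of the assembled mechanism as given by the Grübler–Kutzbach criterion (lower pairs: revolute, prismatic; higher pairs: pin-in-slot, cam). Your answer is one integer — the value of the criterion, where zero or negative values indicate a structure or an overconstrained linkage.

ground; <1,0,0>
#1 <2,0,0>
#2 <3,0,0>
C:0↔2 J2 <3,0,1>
P:2↔1 J1 <3,1,1>
PS:0↔1 J2 <3,1,2>
3×2 − 2×1 − 1×2 = 2

M = 2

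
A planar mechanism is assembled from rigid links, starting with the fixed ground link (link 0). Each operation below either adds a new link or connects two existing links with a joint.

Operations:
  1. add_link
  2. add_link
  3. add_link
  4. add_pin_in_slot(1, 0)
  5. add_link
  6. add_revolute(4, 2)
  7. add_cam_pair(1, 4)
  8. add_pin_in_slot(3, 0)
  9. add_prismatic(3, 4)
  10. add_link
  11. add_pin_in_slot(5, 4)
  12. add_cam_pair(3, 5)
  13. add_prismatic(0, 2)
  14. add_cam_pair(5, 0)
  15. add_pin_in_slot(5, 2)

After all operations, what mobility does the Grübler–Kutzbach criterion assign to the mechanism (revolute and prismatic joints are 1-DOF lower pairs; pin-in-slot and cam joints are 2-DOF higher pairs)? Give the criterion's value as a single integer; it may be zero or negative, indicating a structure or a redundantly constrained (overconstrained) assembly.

M = 2

ground; <1,0,0>
#1 <2,0,0>
#2 <3,0,0>
#3 <4,0,0>
PS:1↔0 J2 <4,0,1>
#4 <5,0,1>
R:4↔2 J1 <5,1,1>
C:1↔4 J2 <5,1,2>
PS:3↔0 J2 <5,1,3>
P:3↔4 J1 <5,2,3>
#5 <6,2,3>
PS:5↔4 J2 <6,2,4>
C:3↔5 J2 <6,2,5>
P:0↔2 J1 <6,3,5>
C:5↔0 J2 <6,3,6>
PS:5↔2 J2 <6,3,7>
3×5 − 2×3 − 1×7 = 2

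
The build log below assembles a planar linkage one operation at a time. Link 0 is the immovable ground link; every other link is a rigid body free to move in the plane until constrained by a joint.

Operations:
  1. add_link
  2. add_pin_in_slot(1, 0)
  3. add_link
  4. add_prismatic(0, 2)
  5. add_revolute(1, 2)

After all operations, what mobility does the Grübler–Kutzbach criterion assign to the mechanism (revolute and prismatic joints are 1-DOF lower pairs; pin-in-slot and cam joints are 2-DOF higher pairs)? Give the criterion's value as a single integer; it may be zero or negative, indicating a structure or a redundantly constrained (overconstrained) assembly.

L=1 J1=0 J2=0
add link → L=2 J1=0 J2=0
PS@1,0 dof=2 J2 → L=2 J1=0 J2=1
add link → L=3 J1=0 J2=1
P@0,2 dof=1 J1 → L=3 J1=1 J2=1
R@1,2 dof=1 J1 → L=3 J1=2 J2=1
M=3(L−1)−2J1−J2=3·2−2·2−1=1

M = 1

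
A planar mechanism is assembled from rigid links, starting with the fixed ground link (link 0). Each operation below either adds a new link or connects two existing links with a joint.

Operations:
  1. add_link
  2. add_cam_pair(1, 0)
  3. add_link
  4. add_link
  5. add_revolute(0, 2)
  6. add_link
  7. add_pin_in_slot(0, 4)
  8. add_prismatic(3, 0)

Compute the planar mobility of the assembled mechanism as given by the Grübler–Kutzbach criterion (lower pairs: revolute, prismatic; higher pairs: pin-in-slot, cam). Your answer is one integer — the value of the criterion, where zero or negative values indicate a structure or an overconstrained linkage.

link 0 = ground. State L|J1|J2 = 1|0|0
+link1  2|0|0
C(1,0) f=2→J2  2|0|1
+link2  3|0|1
+link3  4|0|1
R(0,2) f=1→J1  4|1|1
+link4  5|1|1
PS(0,4) f=2→J2  5|1|2
P(3,0) f=1→J1  5|2|2
M = 3(5−1)−2·2−2 = 12−4−2 = 6

M = 6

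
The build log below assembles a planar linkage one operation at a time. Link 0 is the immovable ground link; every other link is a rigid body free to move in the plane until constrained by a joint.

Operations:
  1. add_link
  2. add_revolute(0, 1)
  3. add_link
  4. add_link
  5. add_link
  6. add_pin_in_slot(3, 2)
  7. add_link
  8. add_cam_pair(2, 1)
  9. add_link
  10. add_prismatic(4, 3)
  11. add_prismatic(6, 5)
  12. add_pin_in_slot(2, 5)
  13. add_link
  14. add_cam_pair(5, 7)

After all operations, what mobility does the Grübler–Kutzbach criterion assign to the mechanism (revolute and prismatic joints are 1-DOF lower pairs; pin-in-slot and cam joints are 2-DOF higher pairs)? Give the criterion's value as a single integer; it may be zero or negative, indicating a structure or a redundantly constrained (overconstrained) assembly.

M = 11

[1;0;0] (link 0 is ground)
L+ [2;0;0]
R(0,1)∈J1 [2;1;0]
L+ [3;1;0]
L+ [4;1;0]
L+ [5;1;0]
PS(3,2)∈J2 [5;1;1]
L+ [6;1;1]
C(2,1)∈J2 [6;1;2]
L+ [7;1;2]
P(4,3)∈J1 [7;2;2]
P(6,5)∈J1 [7;3;2]
PS(2,5)∈J2 [7;3;3]
L+ [8;3;3]
C(5,7)∈J2 [8;3;4]
mobility = 21 − 6 − 4 = 11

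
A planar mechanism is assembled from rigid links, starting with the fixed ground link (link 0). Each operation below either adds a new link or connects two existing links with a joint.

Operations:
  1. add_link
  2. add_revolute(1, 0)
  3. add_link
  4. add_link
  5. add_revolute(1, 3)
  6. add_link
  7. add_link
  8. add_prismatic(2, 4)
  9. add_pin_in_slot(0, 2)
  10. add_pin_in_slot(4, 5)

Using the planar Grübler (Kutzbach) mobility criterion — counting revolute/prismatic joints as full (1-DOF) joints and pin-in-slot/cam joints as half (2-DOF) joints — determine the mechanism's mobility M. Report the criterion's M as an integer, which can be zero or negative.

L=1 J1=0 J2=0
add link → L=2 J1=0 J2=0
R@1,0 dof=1 J1 → L=2 J1=1 J2=0
add link → L=3 J1=1 J2=0
add link → L=4 J1=1 J2=0
R@1,3 dof=1 J1 → L=4 J1=2 J2=0
add link → L=5 J1=2 J2=0
add link → L=6 J1=2 J2=0
P@2,4 dof=1 J1 → L=6 J1=3 J2=0
PS@0,2 dof=2 J2 → L=6 J1=3 J2=1
PS@4,5 dof=2 J2 → L=6 J1=3 J2=2
M=3(L−1)−2J1−J2=3·5−2·3−2=7

M = 7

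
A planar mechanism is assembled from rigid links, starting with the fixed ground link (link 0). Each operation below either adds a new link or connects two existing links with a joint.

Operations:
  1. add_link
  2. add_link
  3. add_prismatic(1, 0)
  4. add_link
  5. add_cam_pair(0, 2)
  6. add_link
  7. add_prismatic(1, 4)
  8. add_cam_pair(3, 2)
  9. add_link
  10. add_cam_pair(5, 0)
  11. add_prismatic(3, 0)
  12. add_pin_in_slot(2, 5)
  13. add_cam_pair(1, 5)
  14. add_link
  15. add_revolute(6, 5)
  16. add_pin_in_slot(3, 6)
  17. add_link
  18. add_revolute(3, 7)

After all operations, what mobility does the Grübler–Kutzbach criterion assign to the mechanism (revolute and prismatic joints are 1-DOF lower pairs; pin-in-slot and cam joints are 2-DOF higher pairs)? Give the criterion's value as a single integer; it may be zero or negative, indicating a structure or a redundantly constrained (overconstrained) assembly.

[1;0;0] (link 0 is ground)
L+ [2;0;0]
L+ [3;0;0]
P(1,0)∈J1 [3;1;0]
L+ [4;1;0]
C(0,2)∈J2 [4;1;1]
L+ [5;1;1]
P(1,4)∈J1 [5;2;1]
C(3,2)∈J2 [5;2;2]
L+ [6;2;2]
C(5,0)∈J2 [6;2;3]
P(3,0)∈J1 [6;3;3]
PS(2,5)∈J2 [6;3;4]
C(1,5)∈J2 [6;3;5]
L+ [7;3;5]
R(6,5)∈J1 [7;4;5]
PS(3,6)∈J2 [7;4;6]
L+ [8;4;6]
R(3,7)∈J1 [8;5;6]
mobility = 21 − 10 − 6 = 5

M = 5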